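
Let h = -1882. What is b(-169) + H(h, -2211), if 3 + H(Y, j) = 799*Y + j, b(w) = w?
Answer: -1506101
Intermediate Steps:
H(Y, j) = -3 + j + 799*Y (H(Y, j) = -3 + (799*Y + j) = -3 + (j + 799*Y) = -3 + j + 799*Y)
b(-169) + H(h, -2211) = -169 + (-3 - 2211 + 799*(-1882)) = -169 + (-3 - 2211 - 1503718) = -169 - 1505932 = -1506101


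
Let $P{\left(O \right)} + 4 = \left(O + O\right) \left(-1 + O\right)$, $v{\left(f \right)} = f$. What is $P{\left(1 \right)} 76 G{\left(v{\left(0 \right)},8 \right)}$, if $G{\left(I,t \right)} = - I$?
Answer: $0$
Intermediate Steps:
$P{\left(O \right)} = -4 + 2 O \left(-1 + O\right)$ ($P{\left(O \right)} = -4 + \left(O + O\right) \left(-1 + O\right) = -4 + 2 O \left(-1 + O\right)$)
$P{\left(1 \right)} 76 G{\left(v{\left(0 \right)},8 \right)} = \left(-4 - 2 + 2 \cdot 1^{2}\right) 76 \left(\left(-1\right) 0\right) = \left(-4 - 2 + 2 \cdot 1\right) 76 \cdot 0 = \left(-4 - 2 + 2\right) 76 \cdot 0 = \left(-4\right) 76 \cdot 0 = \left(-304\right) 0 = 0$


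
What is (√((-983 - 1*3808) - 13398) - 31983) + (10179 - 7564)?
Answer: -29368 + 3*I*√2021 ≈ -29368.0 + 134.87*I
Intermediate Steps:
(√((-983 - 1*3808) - 13398) - 31983) + (10179 - 7564) = (√((-983 - 3808) - 13398) - 31983) + 2615 = (√(-4791 - 13398) - 31983) + 2615 = (√(-18189) - 31983) + 2615 = (3*I*√2021 - 31983) + 2615 = (-31983 + 3*I*√2021) + 2615 = -29368 + 3*I*√2021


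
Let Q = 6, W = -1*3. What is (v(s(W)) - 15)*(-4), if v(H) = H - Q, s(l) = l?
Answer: 96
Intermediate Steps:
W = -3
v(H) = -6 + H (v(H) = H - 1*6 = H - 6 = -6 + H)
(v(s(W)) - 15)*(-4) = ((-6 - 3) - 15)*(-4) = (-9 - 15)*(-4) = -24*(-4) = 96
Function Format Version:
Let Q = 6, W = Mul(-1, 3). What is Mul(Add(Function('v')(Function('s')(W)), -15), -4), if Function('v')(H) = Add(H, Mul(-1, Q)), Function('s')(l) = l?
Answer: 96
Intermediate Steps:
W = -3
Function('v')(H) = Add(-6, H) (Function('v')(H) = Add(H, Mul(-1, 6)) = Add(H, -6) = Add(-6, H))
Mul(Add(Function('v')(Function('s')(W)), -15), -4) = Mul(Add(Add(-6, -3), -15), -4) = Mul(Add(-9, -15), -4) = Mul(-24, -4) = 96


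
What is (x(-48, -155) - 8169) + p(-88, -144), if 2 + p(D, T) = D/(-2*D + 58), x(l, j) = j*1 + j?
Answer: -992321/117 ≈ -8481.4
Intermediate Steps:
x(l, j) = 2*j (x(l, j) = j + j = 2*j)
p(D, T) = -2 + D/(58 - 2*D) (p(D, T) = -2 + D/(-2*D + 58) = -2 + D/(58 - 2*D))
(x(-48, -155) - 8169) + p(-88, -144) = (2*(-155) - 8169) + (116 - 5*(-88))/(2*(-29 - 88)) = (-310 - 8169) + (½)*(116 + 440)/(-117) = -8479 + (½)*(-1/117)*556 = -8479 - 278/117 = -992321/117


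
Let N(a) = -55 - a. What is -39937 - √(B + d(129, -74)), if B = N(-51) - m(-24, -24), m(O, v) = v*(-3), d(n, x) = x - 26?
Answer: -39937 - 4*I*√11 ≈ -39937.0 - 13.266*I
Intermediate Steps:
d(n, x) = -26 + x
m(O, v) = -3*v
B = -76 (B = (-55 - 1*(-51)) - (-3)*(-24) = (-55 + 51) - 1*72 = -4 - 72 = -76)
-39937 - √(B + d(129, -74)) = -39937 - √(-76 + (-26 - 74)) = -39937 - √(-76 - 100) = -39937 - √(-176) = -39937 - 4*I*√11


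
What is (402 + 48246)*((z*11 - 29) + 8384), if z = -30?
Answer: 390400200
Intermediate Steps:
(402 + 48246)*((z*11 - 29) + 8384) = (402 + 48246)*((-30*11 - 29) + 8384) = 48648*((-330 - 29) + 8384) = 48648*(-359 + 8384) = 48648*8025 = 390400200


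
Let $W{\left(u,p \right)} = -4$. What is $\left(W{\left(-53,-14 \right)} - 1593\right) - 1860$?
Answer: $-3457$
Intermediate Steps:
$\left(W{\left(-53,-14 \right)} - 1593\right) - 1860 = \left(-4 - 1593\right) - 1860 = -1597 - 1860 = -3457$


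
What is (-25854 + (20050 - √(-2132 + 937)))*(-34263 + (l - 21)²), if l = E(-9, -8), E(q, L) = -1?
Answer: 196053316 + 33779*I*√1195 ≈ 1.9605e+8 + 1.1677e+6*I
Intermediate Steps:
l = -1
(-25854 + (20050 - √(-2132 + 937)))*(-34263 + (l - 21)²) = (-25854 + (20050 - √(-2132 + 937)))*(-34263 + (-1 - 21)²) = (-25854 + (20050 - √(-1195)))*(-34263 + (-22)²) = (-25854 + (20050 - I*√1195))*(-34263 + 484) = (-25854 + (20050 - I*√1195))*(-33779) = (-5804 - I*√1195)*(-33779) = 196053316 + 33779*I*√1195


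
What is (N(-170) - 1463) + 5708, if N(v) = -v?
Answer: 4415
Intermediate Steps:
(N(-170) - 1463) + 5708 = (-1*(-170) - 1463) + 5708 = (170 - 1463) + 5708 = -1293 + 5708 = 4415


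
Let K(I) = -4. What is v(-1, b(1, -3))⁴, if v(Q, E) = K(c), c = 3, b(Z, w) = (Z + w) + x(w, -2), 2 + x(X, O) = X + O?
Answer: 256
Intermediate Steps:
x(X, O) = -2 + O + X (x(X, O) = -2 + (X + O) = -2 + (O + X) = -2 + O + X)
b(Z, w) = -4 + Z + 2*w (b(Z, w) = (Z + w) + (-2 - 2 + w) = (Z + w) + (-4 + w) = -4 + Z + 2*w)
v(Q, E) = -4
v(-1, b(1, -3))⁴ = (-4)⁴ = 256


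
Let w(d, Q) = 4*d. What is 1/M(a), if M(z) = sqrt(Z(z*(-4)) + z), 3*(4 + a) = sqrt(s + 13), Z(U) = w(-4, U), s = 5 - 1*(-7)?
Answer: -I*sqrt(165)/55 ≈ -0.23355*I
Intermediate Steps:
s = 12 (s = 5 + 7 = 12)
Z(U) = -16 (Z(U) = 4*(-4) = -16)
a = -7/3 (a = -4 + sqrt(12 + 13)/3 = -4 + sqrt(25)/3 = -4 + (1/3)*5 = -4 + 5/3 = -7/3 ≈ -2.3333)
M(z) = sqrt(-16 + z)
1/M(a) = 1/(sqrt(-16 - 7/3)) = 1/(sqrt(-55/3)) = 1/(I*sqrt(165)/3) = -I*sqrt(165)/55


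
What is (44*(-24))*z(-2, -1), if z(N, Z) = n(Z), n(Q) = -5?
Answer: 5280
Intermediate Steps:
z(N, Z) = -5
(44*(-24))*z(-2, -1) = (44*(-24))*(-5) = -1056*(-5) = 5280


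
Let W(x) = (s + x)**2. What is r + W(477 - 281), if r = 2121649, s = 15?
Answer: 2166170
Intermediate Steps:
W(x) = (15 + x)**2
r + W(477 - 281) = 2121649 + (15 + (477 - 281))**2 = 2121649 + (15 + 196)**2 = 2121649 + 211**2 = 2121649 + 44521 = 2166170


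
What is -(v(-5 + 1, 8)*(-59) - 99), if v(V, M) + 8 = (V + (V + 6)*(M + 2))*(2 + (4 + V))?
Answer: 1515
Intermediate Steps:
v(V, M) = -8 + (6 + V)*(V + (2 + M)*(6 + V)) (v(V, M) = -8 + (V + (V + 6)*(M + 2))*(2 + (4 + V)) = -8 + (V + (6 + V)*(2 + M))*(6 + V) = -8 + (V + (2 + M)*(6 + V))*(6 + V) = -8 + (6 + V)*(V + (2 + M)*(6 + V)))
-(v(-5 + 1, 8)*(-59) - 99) = -((64 + 3*(-5 + 1)² + 30*(-5 + 1) + 36*8 + 8*(-5 + 1)² + 12*8*(-5 + 1))*(-59) - 99) = -((64 + 3*(-4)² + 30*(-4) + 288 + 8*(-4)² + 12*8*(-4))*(-59) - 99) = -((64 + 3*16 - 120 + 288 + 8*16 - 384)*(-59) - 99) = -((64 + 48 - 120 + 288 + 128 - 384)*(-59) - 99) = -(24*(-59) - 99) = -(-1416 - 99) = -1*(-1515) = 1515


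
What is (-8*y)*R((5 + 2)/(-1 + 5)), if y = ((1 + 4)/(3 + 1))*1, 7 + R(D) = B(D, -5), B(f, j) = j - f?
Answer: 275/2 ≈ 137.50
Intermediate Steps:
R(D) = -12 - D (R(D) = -7 + (-5 - D) = -12 - D)
y = 5/4 (y = (5/4)*1 = 5/4 ≈ 1.2500)
(-8*y)*R((5 + 2)/(-1 + 5)) = (-8*5/4)*(-12 - (5 + 2)/(-1 + 5)) = -10*(-12 - 7/4) = -10*(-55/4) = 275/2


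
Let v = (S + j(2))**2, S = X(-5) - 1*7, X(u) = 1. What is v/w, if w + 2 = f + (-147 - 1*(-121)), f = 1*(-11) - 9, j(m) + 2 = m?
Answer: -3/4 ≈ -0.75000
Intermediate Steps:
j(m) = -2 + m
f = -20 (f = -11 - 9 = -20)
S = -6 (S = 1 - 1*7 = 1 - 7 = -6)
w = -48 (w = -2 + (-20 + (-147 - 1*(-121))) = -2 + (-20 + (-147 + 121)) = -2 + (-20 - 26) = -2 - 46 = -48)
v = 36 (v = (-6 + (-2 + 2))**2 = (-6 + 0)**2 = (-6)**2 = 36)
v/w = 36/(-48) = 36*(-1/48) = -3/4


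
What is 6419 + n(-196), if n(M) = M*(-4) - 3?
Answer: 7200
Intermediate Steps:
n(M) = -3 - 4*M (n(M) = -4*M - 3 = -3 - 4*M)
6419 + n(-196) = 6419 + (-3 - 4*(-196)) = 6419 + (-3 + 784) = 6419 + 781 = 7200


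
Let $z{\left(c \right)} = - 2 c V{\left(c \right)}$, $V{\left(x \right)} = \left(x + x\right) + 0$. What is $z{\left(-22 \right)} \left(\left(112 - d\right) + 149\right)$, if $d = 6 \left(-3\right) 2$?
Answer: $-574992$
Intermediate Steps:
$V{\left(x \right)} = 2 x$ ($V{\left(x \right)} = 2 x + 0 = 2 x$)
$z{\left(c \right)} = - 4 c^{2}$ ($z{\left(c \right)} = - 2 c 2 c = - 4 c^{2}$)
$d = -36$ ($d = \left(-18\right) 2 = -36$)
$z{\left(-22 \right)} \left(\left(112 - d\right) + 149\right) = - 4 \left(-22\right)^{2} \left(\left(112 - -36\right) + 149\right) = \left(-4\right) 484 \left(\left(112 + 36\right) + 149\right) = - 1936 \left(148 + 149\right) = \left(-1936\right) 297 = -574992$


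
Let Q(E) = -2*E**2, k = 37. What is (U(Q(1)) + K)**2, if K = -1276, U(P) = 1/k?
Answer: 2228878521/1369 ≈ 1.6281e+6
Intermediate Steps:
U(P) = 1/37
(U(Q(1)) + K)**2 = (1/37 - 1276)**2 = (-47211/37)**2 = 2228878521/1369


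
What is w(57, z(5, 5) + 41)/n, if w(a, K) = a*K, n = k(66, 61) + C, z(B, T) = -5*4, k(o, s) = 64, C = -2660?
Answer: -1197/2596 ≈ -0.46109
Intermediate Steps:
z(B, T) = -20
n = -2596 (n = 64 - 2660 = -2596)
w(a, K) = K*a
w(57, z(5, 5) + 41)/n = ((-20 + 41)*57)/(-2596) = (21*57)*(-1/2596) = 1197*(-1/2596) = -1197/2596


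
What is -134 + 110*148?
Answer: 16146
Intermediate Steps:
-134 + 110*148 = -134 + 16280 = 16146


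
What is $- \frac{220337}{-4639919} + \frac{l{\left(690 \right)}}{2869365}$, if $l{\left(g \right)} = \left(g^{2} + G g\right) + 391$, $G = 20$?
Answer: $\frac{126397295758}{578853094845} \approx 0.21836$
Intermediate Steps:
$l{\left(g \right)} = 391 + g^{2} + 20 g$ ($l{\left(g \right)} = \left(g^{2} + 20 g\right) + 391 = 391 + g^{2} + 20 g$)
$- \frac{220337}{-4639919} + \frac{l{\left(690 \right)}}{2869365} = - \frac{220337}{-4639919} + \frac{391 + 690^{2} + 20 \cdot 690}{2869365} = \left(-220337\right) \left(- \frac{1}{4639919}\right) + \left(391 + 476100 + 13800\right) \frac{1}{2869365} = \frac{220337}{4639919} + 490291 \cdot \frac{1}{2869365} = \frac{220337}{4639919} + \frac{21317}{124755} = \frac{126397295758}{578853094845}$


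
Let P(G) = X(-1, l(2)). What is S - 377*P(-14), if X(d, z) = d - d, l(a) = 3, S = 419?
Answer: 419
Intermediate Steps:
X(d, z) = 0
P(G) = 0
S - 377*P(-14) = 419 - 377*0 = 419 + 0 = 419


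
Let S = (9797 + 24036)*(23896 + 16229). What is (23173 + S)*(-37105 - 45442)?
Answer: -112063520483006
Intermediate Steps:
S = 1357549125 (S = 33833*40125 = 1357549125)
(23173 + S)*(-37105 - 45442) = (23173 + 1357549125)*(-37105 - 45442) = 1357572298*(-82547) = -112063520483006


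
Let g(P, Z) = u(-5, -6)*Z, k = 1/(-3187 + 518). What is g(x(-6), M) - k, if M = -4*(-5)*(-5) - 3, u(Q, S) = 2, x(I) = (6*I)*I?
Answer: -549813/2669 ≈ -206.00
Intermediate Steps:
x(I) = 6*I²
k = -1/2669 (k = 1/(-2669) = -1/2669 ≈ -0.00037467)
M = -103 (M = 20*(-5) - 3 = -100 - 3 = -103)
g(P, Z) = 2*Z
g(x(-6), M) - k = 2*(-103) - 1*(-1/2669) = -206 + 1/2669 = -549813/2669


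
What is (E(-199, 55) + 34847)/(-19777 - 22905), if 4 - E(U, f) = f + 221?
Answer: -34575/42682 ≈ -0.81006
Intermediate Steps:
E(U, f) = -217 - f (E(U, f) = 4 - (f + 221) = 4 - (221 + f) = 4 + (-221 - f) = -217 - f)
(E(-199, 55) + 34847)/(-19777 - 22905) = ((-217 - 1*55) + 34847)/(-19777 - 22905) = ((-217 - 55) + 34847)/(-42682) = (-272 + 34847)*(-1/42682) = 34575*(-1/42682) = -34575/42682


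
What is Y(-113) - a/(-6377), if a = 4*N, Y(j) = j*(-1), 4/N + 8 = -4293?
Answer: 3099304885/27427477 ≈ 113.00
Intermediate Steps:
N = -4/4301 (N = 4/(-8 - 4293) = 4/(-4301) = 4*(-1/4301) = -4/4301 ≈ -0.00093002)
Y(j) = -j
a = -16/4301 (a = 4*(-4/4301) = -16/4301 ≈ -0.0037201)
Y(-113) - a/(-6377) = -1*(-113) - (-16)/(4301*(-6377)) = 113 - (-16)*(-1)/(4301*6377) = 113 - 1*16/27427477 = 113 - 16/27427477 = 3099304885/27427477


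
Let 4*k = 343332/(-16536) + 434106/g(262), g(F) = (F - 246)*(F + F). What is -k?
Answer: -89580861/11553152 ≈ -7.7538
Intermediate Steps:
g(F) = 2*F*(-246 + F) (g(F) = (-246 + F)*(2*F) = 2*F*(-246 + F))
k = 89580861/11553152 (k = (343332/(-16536) + 434106/((2*262*(-246 + 262))))/4 = (343332*(-1/16536) + 434106/((2*262*16)))/4 = (-28611/1378 + 434106/8384)/4 = (-28611/1378 + 434106*(1/8384))/4 = (-28611/1378 + 217053/4192)/4 = (¼)*(89580861/2888288) = 89580861/11553152 ≈ 7.7538)
-k = -1*89580861/11553152 = -89580861/11553152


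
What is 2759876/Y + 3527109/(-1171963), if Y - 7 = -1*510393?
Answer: -148078223843/17592750227 ≈ -8.4170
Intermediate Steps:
Y = -510386 (Y = 7 - 1*510393 = 7 - 510393 = -510386)
2759876/Y + 3527109/(-1171963) = 2759876/(-510386) + 3527109/(-1171963) = 2759876*(-1/510386) + 3527109*(-1/1171963) = -1379938/255193 - 207477/68939 = -148078223843/17592750227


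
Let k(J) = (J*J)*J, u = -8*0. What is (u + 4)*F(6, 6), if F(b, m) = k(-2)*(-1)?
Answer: 32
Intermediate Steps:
u = 0
k(J) = J³ (k(J) = J²*J = J³)
F(b, m) = 8 (F(b, m) = (-2)³*(-1) = -8*(-1) = 8)
(u + 4)*F(6, 6) = (0 + 4)*8 = 4*8 = 32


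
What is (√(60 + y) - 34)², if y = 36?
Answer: 1252 - 272*√6 ≈ 585.74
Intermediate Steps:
(√(60 + y) - 34)² = (√(60 + 36) - 34)² = (√96 - 34)² = (4*√6 - 34)² = (-34 + 4*√6)²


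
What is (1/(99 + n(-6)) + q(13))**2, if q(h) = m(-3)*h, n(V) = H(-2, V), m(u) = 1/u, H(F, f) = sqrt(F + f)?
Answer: 8*(-205913*I + 8346*sqrt(2))/(9*(-9793*I + 396*sqrt(2))) ≈ 18.69 + 0.0024932*I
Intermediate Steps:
n(V) = sqrt(-2 + V)
q(h) = -h/3 (q(h) = h/(-3) = -h/3)
(1/(99 + n(-6)) + q(13))**2 = (1/(99 + sqrt(-2 - 6)) - 1/3*13)**2 = (1/(99 + sqrt(-8)) - 13/3)**2 = (1/(99 + 2*I*sqrt(2)) - 13/3)**2 = (-13/3 + 1/(99 + 2*I*sqrt(2)))**2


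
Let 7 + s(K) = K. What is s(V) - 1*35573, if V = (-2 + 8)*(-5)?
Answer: -35610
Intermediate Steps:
V = -30 (V = 6*(-5) = -30)
s(K) = -7 + K
s(V) - 1*35573 = (-7 - 30) - 1*35573 = -37 - 35573 = -35610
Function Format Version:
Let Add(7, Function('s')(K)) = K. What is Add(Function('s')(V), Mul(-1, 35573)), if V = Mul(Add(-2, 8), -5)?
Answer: -35610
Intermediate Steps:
V = -30 (V = Mul(6, -5) = -30)
Function('s')(K) = Add(-7, K)
Add(Function('s')(V), Mul(-1, 35573)) = Add(Add(-7, -30), Mul(-1, 35573)) = Add(-37, -35573) = -35610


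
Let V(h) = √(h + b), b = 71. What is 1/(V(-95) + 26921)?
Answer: 26921/724740265 - 2*I*√6/724740265 ≈ 3.7146e-5 - 6.7596e-9*I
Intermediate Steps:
V(h) = √(71 + h) (V(h) = √(h + 71) = √(71 + h))
1/(V(-95) + 26921) = 1/(√(71 - 95) + 26921) = 1/(√(-24) + 26921) = 1/(2*I*√6 + 26921) = 1/(26921 + 2*I*√6)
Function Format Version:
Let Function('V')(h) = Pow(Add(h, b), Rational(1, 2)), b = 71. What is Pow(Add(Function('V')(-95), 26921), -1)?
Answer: Add(Rational(26921, 724740265), Mul(Rational(-2, 724740265), I, Pow(6, Rational(1, 2)))) ≈ Add(3.7146e-5, Mul(-6.7596e-9, I))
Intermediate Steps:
Function('V')(h) = Pow(Add(71, h), Rational(1, 2)) (Function('V')(h) = Pow(Add(h, 71), Rational(1, 2)) = Pow(Add(71, h), Rational(1, 2)))
Pow(Add(Function('V')(-95), 26921), -1) = Pow(Add(Pow(Add(71, -95), Rational(1, 2)), 26921), -1) = Pow(Add(Pow(-24, Rational(1, 2)), 26921), -1) = Pow(Add(Mul(2, I, Pow(6, Rational(1, 2))), 26921), -1) = Pow(Add(26921, Mul(2, I, Pow(6, Rational(1, 2)))), -1)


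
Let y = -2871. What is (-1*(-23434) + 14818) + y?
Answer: 35381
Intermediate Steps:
(-1*(-23434) + 14818) + y = (-1*(-23434) + 14818) - 2871 = (23434 + 14818) - 2871 = 38252 - 2871 = 35381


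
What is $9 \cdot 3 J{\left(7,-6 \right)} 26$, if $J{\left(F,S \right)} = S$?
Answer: $-4212$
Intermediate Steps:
$9 \cdot 3 J{\left(7,-6 \right)} 26 = 9 \cdot 3 \left(-6\right) 26 = 27 \left(-6\right) 26 = \left(-162\right) 26 = -4212$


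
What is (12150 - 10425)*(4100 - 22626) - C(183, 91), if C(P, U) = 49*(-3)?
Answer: -31957203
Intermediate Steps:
C(P, U) = -147
(12150 - 10425)*(4100 - 22626) - C(183, 91) = (12150 - 10425)*(4100 - 22626) - 1*(-147) = 1725*(-18526) + 147 = -31957350 + 147 = -31957203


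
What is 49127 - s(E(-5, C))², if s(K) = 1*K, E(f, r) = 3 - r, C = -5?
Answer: 49063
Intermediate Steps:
s(K) = K
49127 - s(E(-5, C))² = 49127 - (3 - 1*(-5))² = 49127 - (3 + 5)² = 49127 - 1*8² = 49127 - 1*64 = 49127 - 64 = 49063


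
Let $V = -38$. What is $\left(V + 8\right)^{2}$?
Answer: $900$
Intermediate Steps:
$\left(V + 8\right)^{2} = \left(-38 + 8\right)^{2} = \left(-30\right)^{2} = 900$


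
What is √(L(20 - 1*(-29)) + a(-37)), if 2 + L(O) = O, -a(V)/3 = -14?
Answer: √89 ≈ 9.4340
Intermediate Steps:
a(V) = 42 (a(V) = -3*(-14) = 42)
L(O) = -2 + O
√(L(20 - 1*(-29)) + a(-37)) = √((-2 + (20 - 1*(-29))) + 42) = √((-2 + (20 + 29)) + 42) = √((-2 + 49) + 42) = √(47 + 42) = √89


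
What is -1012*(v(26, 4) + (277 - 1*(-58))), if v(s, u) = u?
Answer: -343068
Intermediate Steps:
-1012*(v(26, 4) + (277 - 1*(-58))) = -1012*(4 + (277 - 1*(-58))) = -1012*(4 + (277 + 58)) = -1012*(4 + 335) = -1012*339 = -343068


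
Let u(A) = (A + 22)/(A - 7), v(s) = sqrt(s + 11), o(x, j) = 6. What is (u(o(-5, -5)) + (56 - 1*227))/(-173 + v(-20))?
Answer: 34427/29938 + 597*I/29938 ≈ 1.1499 + 0.019941*I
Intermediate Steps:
v(s) = sqrt(11 + s)
u(A) = (22 + A)/(-7 + A)
(u(o(-5, -5)) + (56 - 1*227))/(-173 + v(-20)) = ((22 + 6)/(-7 + 6) + (56 - 1*227))/(-173 + sqrt(11 - 20)) = (28/(-1) + (56 - 227))/(-173 + sqrt(-9)) = (-1*28 - 171)/(-173 + 3*I) = (-28 - 171)*((-173 - 3*I)/29938) = -199*(-173 - 3*I)/29938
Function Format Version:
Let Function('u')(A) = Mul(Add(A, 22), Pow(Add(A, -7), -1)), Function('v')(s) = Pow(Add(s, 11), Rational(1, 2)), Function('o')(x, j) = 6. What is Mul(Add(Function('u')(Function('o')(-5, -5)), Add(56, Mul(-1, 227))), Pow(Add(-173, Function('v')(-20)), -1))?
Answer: Add(Rational(34427, 29938), Mul(Rational(597, 29938), I)) ≈ Add(1.1499, Mul(0.019941, I))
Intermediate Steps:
Function('v')(s) = Pow(Add(11, s), Rational(1, 2))
Function('u')(A) = Mul(Pow(Add(-7, A), -1), Add(22, A)) (Function('u')(A) = Mul(Add(22, A), Pow(Add(-7, A), -1)) = Mul(Pow(Add(-7, A), -1), Add(22, A)))
Mul(Add(Function('u')(Function('o')(-5, -5)), Add(56, Mul(-1, 227))), Pow(Add(-173, Function('v')(-20)), -1)) = Mul(Add(Mul(Pow(Add(-7, 6), -1), Add(22, 6)), Add(56, Mul(-1, 227))), Pow(Add(-173, Pow(Add(11, -20), Rational(1, 2))), -1)) = Mul(Add(Mul(Pow(-1, -1), 28), Add(56, -227)), Pow(Add(-173, Pow(-9, Rational(1, 2))), -1)) = Mul(Add(Mul(-1, 28), -171), Pow(Add(-173, Mul(3, I)), -1)) = Mul(Add(-28, -171), Mul(Rational(1, 29938), Add(-173, Mul(-3, I)))) = Mul(-199, Mul(Rational(1, 29938), Add(-173, Mul(-3, I)))) = Mul(Rational(-199, 29938), Add(-173, Mul(-3, I)))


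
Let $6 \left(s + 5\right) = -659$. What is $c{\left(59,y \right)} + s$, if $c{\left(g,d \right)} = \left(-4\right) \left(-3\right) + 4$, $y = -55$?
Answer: $- \frac{593}{6} \approx -98.833$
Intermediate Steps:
$s = - \frac{689}{6}$ ($s = -5 + \frac{1}{6} \left(-659\right) = -5 - \frac{659}{6} = - \frac{689}{6} \approx -114.83$)
$c{\left(g,d \right)} = 16$ ($c{\left(g,d \right)} = 12 + 4 = 16$)
$c{\left(59,y \right)} + s = 16 - \frac{689}{6} = - \frac{593}{6}$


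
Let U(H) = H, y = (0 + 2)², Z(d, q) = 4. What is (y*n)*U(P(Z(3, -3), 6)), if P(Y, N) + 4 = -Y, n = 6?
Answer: -192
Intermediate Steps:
P(Y, N) = -4 - Y
y = 4 (y = 2² = 4)
(y*n)*U(P(Z(3, -3), 6)) = (4*6)*(-4 - 1*4) = 24*(-4 - 4) = 24*(-8) = -192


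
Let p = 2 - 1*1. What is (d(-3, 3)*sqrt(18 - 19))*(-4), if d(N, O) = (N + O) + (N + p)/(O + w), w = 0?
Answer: 8*I/3 ≈ 2.6667*I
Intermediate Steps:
p = 1 (p = 2 - 1 = 1)
d(N, O) = N + O + (1 + N)/O (d(N, O) = (N + O) + (N + 1)/(O + 0) = (N + O) + (1 + N)/O = N + O + (1 + N)/O)
(d(-3, 3)*sqrt(18 - 19))*(-4) = ((-3 + 3 + 1/3 - 3/3)*sqrt(18 - 19))*(-4) = ((-3 + 3 + 1/3 - 3*1/3)*sqrt(-1))*(-4) = ((-3 + 3 + 1/3 - 1)*I)*(-4) = -2*I/3*(-4) = 8*I/3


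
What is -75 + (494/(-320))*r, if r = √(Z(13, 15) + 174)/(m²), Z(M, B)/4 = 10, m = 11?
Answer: -75 - 247*√214/19360 ≈ -75.187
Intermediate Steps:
Z(M, B) = 40 (Z(M, B) = 4*10 = 40)
r = √214/121 (r = √(40 + 174)/(11²) = √214/121 ≈ 0.12090)
-75 + (494/(-320))*r = -75 + (494/(-320))*(√214/121) = -75 + (494*(-1/320))*(√214/121) = -75 - 247*√214/19360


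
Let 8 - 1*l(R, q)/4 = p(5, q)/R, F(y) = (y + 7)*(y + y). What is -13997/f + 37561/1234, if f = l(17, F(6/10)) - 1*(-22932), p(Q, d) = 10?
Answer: 7184116081/240844716 ≈ 29.829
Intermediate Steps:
F(y) = 2*y*(7 + y) (F(y) = (7 + y)*(2*y) = 2*y*(7 + y))
l(R, q) = 32 - 40/R
f = 390348/17 (f = (32 - 40/17) - 1*(-22932) = (32 - 40*1/17) + 22932 = (32 - 40/17) + 22932 = 504/17 + 22932 = 390348/17 ≈ 22962.)
-13997/f + 37561/1234 = -13997/390348/17 + 37561/1234 = -13997*17/390348 + 37561*(1/1234) = -237949/390348 + 37561/1234 = 7184116081/240844716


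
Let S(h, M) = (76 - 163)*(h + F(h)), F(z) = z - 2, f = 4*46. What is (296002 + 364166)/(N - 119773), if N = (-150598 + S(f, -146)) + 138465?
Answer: -165042/40937 ≈ -4.0316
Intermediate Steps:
f = 184
F(z) = -2 + z
S(h, M) = 174 - 174*h (S(h, M) = (76 - 163)*(h + (-2 + h)) = -87*(-2 + 2*h) = 174 - 174*h)
N = -43975 (N = (-150598 + (174 - 174*184)) + 138465 = (-150598 + (174 - 32016)) + 138465 = (-150598 - 31842) + 138465 = -182440 + 138465 = -43975)
(296002 + 364166)/(N - 119773) = (296002 + 364166)/(-43975 - 119773) = 660168/(-163748) = 660168*(-1/163748) = -165042/40937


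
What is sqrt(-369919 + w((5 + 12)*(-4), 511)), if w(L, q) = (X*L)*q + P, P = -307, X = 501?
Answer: I*sqrt(17778974) ≈ 4216.5*I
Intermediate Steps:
w(L, q) = -307 + 501*L*q (w(L, q) = (501*L)*q - 307 = 501*L*q - 307 = -307 + 501*L*q)
sqrt(-369919 + w((5 + 12)*(-4), 511)) = sqrt(-369919 + (-307 + 501*((5 + 12)*(-4))*511)) = sqrt(-369919 + (-307 + 501*(17*(-4))*511)) = sqrt(-369919 + (-307 + 501*(-68)*511)) = sqrt(-369919 + (-307 - 17408748)) = sqrt(-369919 - 17409055) = sqrt(-17778974) = I*sqrt(17778974)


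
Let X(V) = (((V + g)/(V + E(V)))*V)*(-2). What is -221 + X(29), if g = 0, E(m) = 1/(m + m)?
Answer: -469499/1683 ≈ -278.97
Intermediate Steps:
E(m) = 1/(2*m)
X(V) = -2*V²/(V + 1/(2*V)) (X(V) = (((V + 0)/(V + 1/(2*V)))*V)*(-2) = ((V/(V + 1/(2*V)))*V)*(-2) = (V²/(V + 1/(2*V)))*(-2) = -2*V²/(V + 1/(2*V)))
-221 + X(29) = -221 - 4*29³/(1 + 2*29²) = -221 - 4*24389/(1 + 2*841) = -221 - 4*24389/(1 + 1682) = -221 - 4*24389/1683 = -221 - 4*24389*1/1683 = -221 - 97556/1683 = -469499/1683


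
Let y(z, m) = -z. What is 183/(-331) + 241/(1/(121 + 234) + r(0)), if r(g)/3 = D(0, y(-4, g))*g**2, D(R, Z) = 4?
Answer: 28318522/331 ≈ 85555.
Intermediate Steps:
r(g) = 12*g**2 (r(g) = 3*(4*g**2) = 12*g**2)
183/(-331) + 241/(1/(121 + 234) + r(0)) = 183/(-331) + 241/(1/(121 + 234) + 12*0**2) = 183*(-1/331) + 241/(1/355 + 12*0) = -183/331 + 241/(1/355 + 0) = -183/331 + 241/(1/355) = -183/331 + 241*355 = -183/331 + 85555 = 28318522/331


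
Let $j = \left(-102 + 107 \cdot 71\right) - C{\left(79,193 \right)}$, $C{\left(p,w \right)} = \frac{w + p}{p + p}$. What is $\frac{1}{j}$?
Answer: $\frac{79}{591969} \approx 0.00013345$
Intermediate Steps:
$C{\left(p,w \right)} = \frac{p + w}{2 p}$
$j = \frac{591969}{79}$ ($j = \left(-102 + 107 \cdot 71\right) - \frac{79 + 193}{2 \cdot 79} = \left(-102 + 7597\right) - \frac{1}{2} \cdot \frac{1}{79} \cdot 272 = 7495 - \frac{136}{79} = \frac{591969}{79} \approx 7493.3$)
$\frac{1}{j} = \frac{1}{\frac{591969}{79}} = \frac{79}{591969}$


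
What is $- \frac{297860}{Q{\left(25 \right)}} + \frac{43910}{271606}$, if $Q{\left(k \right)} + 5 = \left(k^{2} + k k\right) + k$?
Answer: $- \frac{4042239873}{17246981} \approx -234.37$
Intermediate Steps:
$Q{\left(k \right)} = -5 + k + 2 k^{2}$ ($Q{\left(k \right)} = -5 + \left(\left(k^{2} + k k\right) + k\right) = -5 + \left(\left(k^{2} + k^{2}\right) + k\right) = -5 + \left(2 k^{2} + k\right) = -5 + \left(k + 2 k^{2}\right) = -5 + k + 2 k^{2}$)
$- \frac{297860}{Q{\left(25 \right)}} + \frac{43910}{271606} = - \frac{297860}{-5 + 25 + 2 \cdot 25^{2}} + \frac{43910}{271606} = - \frac{297860}{-5 + 25 + 2 \cdot 625} + 43910 \cdot \frac{1}{271606} = - \frac{297860}{-5 + 25 + 1250} + \frac{21955}{135803} = - \frac{297860}{1270} + \frac{21955}{135803} = \left(-297860\right) \frac{1}{1270} + \frac{21955}{135803} = - \frac{29786}{127} + \frac{21955}{135803} = - \frac{4042239873}{17246981}$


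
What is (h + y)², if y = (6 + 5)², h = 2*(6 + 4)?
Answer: 19881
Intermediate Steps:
h = 20 (h = 2*10 = 20)
y = 121 (y = 11² = 121)
(h + y)² = (20 + 121)² = 141² = 19881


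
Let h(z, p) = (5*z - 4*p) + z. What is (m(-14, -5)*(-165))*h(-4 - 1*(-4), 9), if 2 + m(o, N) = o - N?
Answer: -65340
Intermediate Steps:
m(o, N) = -2 + o - N (m(o, N) = -2 + (o - N) = -2 + o - N)
h(z, p) = -4*p + 6*z (h(z, p) = (-4*p + 5*z) + z = -4*p + 6*z)
(m(-14, -5)*(-165))*h(-4 - 1*(-4), 9) = ((-2 - 14 - 1*(-5))*(-165))*(-4*9 + 6*(-4 - 1*(-4))) = ((-2 - 14 + 5)*(-165))*(-36 + 6*(-4 + 4)) = (-11*(-165))*(-36 + 6*0) = 1815*(-36 + 0) = 1815*(-36) = -65340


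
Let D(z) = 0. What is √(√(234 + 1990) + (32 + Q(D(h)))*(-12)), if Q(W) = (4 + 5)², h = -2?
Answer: 2*√(-339 + √139) ≈ 36.178*I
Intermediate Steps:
Q(W) = 81 (Q(W) = 9² = 81)
√(√(234 + 1990) + (32 + Q(D(h)))*(-12)) = √(√(234 + 1990) + (32 + 81)*(-12)) = √(√2224 + 113*(-12)) = √(4*√139 - 1356) = √(-1356 + 4*√139)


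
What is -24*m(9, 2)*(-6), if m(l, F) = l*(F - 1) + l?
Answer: 2592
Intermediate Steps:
m(l, F) = l + l*(-1 + F) (m(l, F) = l*(-1 + F) + l = l + l*(-1 + F))
-24*m(9, 2)*(-6) = -48*9*(-6) = -24*18*(-6) = -432*(-6) = 2592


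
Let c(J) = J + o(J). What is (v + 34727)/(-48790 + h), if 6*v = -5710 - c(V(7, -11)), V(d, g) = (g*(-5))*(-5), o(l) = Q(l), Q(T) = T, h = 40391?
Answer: -33867/8399 ≈ -4.0323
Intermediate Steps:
o(l) = l
V(d, g) = 25*g (V(d, g) = -5*g*(-5) = 25*g)
c(J) = 2*J (c(J) = J + J = 2*J)
v = -860 (v = (-5710 - 2*25*(-11))/6 = (-5710 - 2*(-275))/6 = (-5710 - 1*(-550))/6 = (-5710 + 550)/6 = (⅙)*(-5160) = -860)
(v + 34727)/(-48790 + h) = (-860 + 34727)/(-48790 + 40391) = 33867/(-8399) = 33867*(-1/8399) = -33867/8399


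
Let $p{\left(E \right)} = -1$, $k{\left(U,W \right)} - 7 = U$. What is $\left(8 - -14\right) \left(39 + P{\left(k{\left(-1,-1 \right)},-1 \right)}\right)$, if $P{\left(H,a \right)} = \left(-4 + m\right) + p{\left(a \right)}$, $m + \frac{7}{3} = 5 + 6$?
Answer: $\frac{2816}{3} \approx 938.67$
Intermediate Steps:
$k{\left(U,W \right)} = 7 + U$
$m = \frac{26}{3}$ ($m = - \frac{7}{3} + \left(5 + 6\right) = - \frac{7}{3} + 11 = \frac{26}{3} \approx 8.6667$)
$P{\left(H,a \right)} = \frac{11}{3}$ ($P{\left(H,a \right)} = \left(-4 + \frac{26}{3}\right) - 1 = \frac{14}{3} - 1 = \frac{11}{3}$)
$\left(8 - -14\right) \left(39 + P{\left(k{\left(-1,-1 \right)},-1 \right)}\right) = \left(8 - -14\right) \left(39 + \frac{11}{3}\right) = \left(8 + 14\right) \frac{128}{3} = 22 \cdot \frac{128}{3} = \frac{2816}{3}$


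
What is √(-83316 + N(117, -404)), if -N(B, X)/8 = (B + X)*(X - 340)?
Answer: 6*I*√49765 ≈ 1338.5*I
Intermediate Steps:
N(B, X) = -8*(-340 + X)*(B + X) (N(B, X) = -8*(B + X)*(X - 340) = -8*(B + X)*(-340 + X) = -8*(-340 + X)*(B + X))
√(-83316 + N(117, -404)) = √(-83316 + (-8*(-404)² + 2720*117 + 2720*(-404) - 8*117*(-404))) = √(-83316 + (-8*163216 + 318240 - 1098880 + 378144)) = √(-83316 + (-1305728 + 318240 - 1098880 + 378144)) = √(-83316 - 1708224) = √(-1791540) = 6*I*√49765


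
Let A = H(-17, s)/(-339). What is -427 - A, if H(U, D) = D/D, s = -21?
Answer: -144752/339 ≈ -427.00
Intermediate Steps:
H(U, D) = 1
A = -1/339 (A = 1/(-339) = 1*(-1/339) = -1/339 ≈ -0.0029499)
-427 - A = -427 - 1*(-1/339) = -427 + 1/339 = -144752/339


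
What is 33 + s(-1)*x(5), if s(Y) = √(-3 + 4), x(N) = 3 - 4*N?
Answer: 16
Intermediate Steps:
s(Y) = 1 (s(Y) = √1 = 1)
33 + s(-1)*x(5) = 33 + 1*(3 - 4*5) = 33 + 1*(3 - 20) = 33 + 1*(-17) = 33 - 17 = 16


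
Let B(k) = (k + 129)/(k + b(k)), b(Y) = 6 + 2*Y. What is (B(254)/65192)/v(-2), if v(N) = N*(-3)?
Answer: 383/300404736 ≈ 1.2749e-6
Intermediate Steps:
B(k) = (129 + k)/(6 + 3*k) (B(k) = (k + 129)/(k + (6 + 2*k)) = (129 + k)/(6 + 3*k))
v(N) = -3*N
(B(254)/65192)/v(-2) = (((129 + 254)/(3*(2 + 254)))/65192)/((-3*(-2))) = (((1/3)*383/256)*(1/65192))/6 = (((1/3)*(1/256)*383)*(1/65192))*(1/6) = ((383/768)*(1/65192))*(1/6) = (383/50067456)*(1/6) = 383/300404736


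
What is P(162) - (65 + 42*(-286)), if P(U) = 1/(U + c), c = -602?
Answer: 5256679/440 ≈ 11947.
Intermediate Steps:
P(U) = 1/(-602 + U) (P(U) = 1/(U - 602) = 1/(-602 + U))
P(162) - (65 + 42*(-286)) = 1/(-602 + 162) - (65 + 42*(-286)) = 1/(-440) - (65 - 12012) = -1/440 - 1*(-11947) = -1/440 + 11947 = 5256679/440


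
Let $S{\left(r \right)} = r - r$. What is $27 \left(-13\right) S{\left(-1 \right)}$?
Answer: $0$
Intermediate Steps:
$S{\left(r \right)} = 0$
$27 \left(-13\right) S{\left(-1 \right)} = 27 \left(-13\right) 0 = \left(-351\right) 0 = 0$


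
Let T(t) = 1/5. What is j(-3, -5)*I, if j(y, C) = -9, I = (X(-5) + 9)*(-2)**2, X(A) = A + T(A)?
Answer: -756/5 ≈ -151.20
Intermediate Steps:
T(t) = 1/5
X(A) = 1/5 + A (X(A) = A + 1/5 = 1/5 + A)
I = 84/5 (I = ((1/5 - 5) + 9)*(-2)**2 = (-24/5 + 9)*4 = (21/5)*4 = 84/5 ≈ 16.800)
j(-3, -5)*I = -9*84/5 = -756/5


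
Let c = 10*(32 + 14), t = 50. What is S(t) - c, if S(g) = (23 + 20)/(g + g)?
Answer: -45957/100 ≈ -459.57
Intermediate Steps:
c = 460 (c = 10*46 = 460)
S(g) = 43/(2*g) (S(g) = 43/((2*g)) = 43*(1/(2*g)) = 43/(2*g))
S(t) - c = (43/2)/50 - 1*460 = (43/2)*(1/50) - 460 = 43/100 - 460 = -45957/100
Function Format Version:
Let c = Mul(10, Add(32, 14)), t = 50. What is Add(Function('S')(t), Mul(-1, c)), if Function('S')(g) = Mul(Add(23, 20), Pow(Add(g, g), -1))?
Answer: Rational(-45957, 100) ≈ -459.57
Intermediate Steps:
c = 460 (c = Mul(10, 46) = 460)
Function('S')(g) = Mul(Rational(43, 2), Pow(g, -1)) (Function('S')(g) = Mul(43, Pow(Mul(2, g), -1)) = Mul(43, Mul(Rational(1, 2), Pow(g, -1))) = Mul(Rational(43, 2), Pow(g, -1)))
Add(Function('S')(t), Mul(-1, c)) = Add(Mul(Rational(43, 2), Pow(50, -1)), Mul(-1, 460)) = Add(Mul(Rational(43, 2), Rational(1, 50)), -460) = Add(Rational(43, 100), -460) = Rational(-45957, 100)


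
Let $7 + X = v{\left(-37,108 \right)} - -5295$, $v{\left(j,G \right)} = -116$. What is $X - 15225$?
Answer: $-10053$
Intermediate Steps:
$X = 5172$ ($X = -7 - -5179 = -7 + \left(-116 + 5295\right) = -7 + 5179 = 5172$)
$X - 15225 = 5172 - 15225 = -10053$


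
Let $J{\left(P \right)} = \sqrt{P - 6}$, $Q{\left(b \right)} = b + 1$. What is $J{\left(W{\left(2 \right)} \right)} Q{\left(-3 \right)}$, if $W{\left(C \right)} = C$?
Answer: $- 4 i \approx - 4.0 i$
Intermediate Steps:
$Q{\left(b \right)} = 1 + b$
$J{\left(P \right)} = \sqrt{-6 + P}$
$J{\left(W{\left(2 \right)} \right)} Q{\left(-3 \right)} = \sqrt{-6 + 2} \left(1 - 3\right) = \sqrt{-4} \left(-2\right) = 2 i \left(-2\right) = - 4 i$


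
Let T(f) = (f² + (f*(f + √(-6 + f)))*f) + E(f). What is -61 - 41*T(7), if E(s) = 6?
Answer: -18388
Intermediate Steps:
T(f) = 6 + f² + f²*(f + √(-6 + f)) (T(f) = (f² + (f*(f + √(-6 + f)))*f) + 6 = (f² + f²*(f + √(-6 + f))) + 6 = 6 + f² + f²*(f + √(-6 + f)))
-61 - 41*T(7) = -61 - 41*(6 + 7² + 7³ + 7²*√(-6 + 7)) = -61 - 41*(6 + 49 + 343 + 49*√1) = -61 - 41*(6 + 49 + 343 + 49*1) = -61 - 41*(6 + 49 + 343 + 49) = -61 - 41*447 = -61 - 18327 = -18388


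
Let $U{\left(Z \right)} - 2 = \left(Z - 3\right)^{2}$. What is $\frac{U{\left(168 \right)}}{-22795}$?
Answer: $- \frac{27227}{22795} \approx -1.1944$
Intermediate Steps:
$U{\left(Z \right)} = 2 + \left(-3 + Z\right)^{2}$ ($U{\left(Z \right)} = 2 + \left(Z - 3\right)^{2} = 2 + \left(-3 + Z\right)^{2}$)
$\frac{U{\left(168 \right)}}{-22795} = \frac{2 + \left(-3 + 168\right)^{2}}{-22795} = \left(2 + 165^{2}\right) \left(- \frac{1}{22795}\right) = \left(2 + 27225\right) \left(- \frac{1}{22795}\right) = 27227 \left(- \frac{1}{22795}\right) = - \frac{27227}{22795}$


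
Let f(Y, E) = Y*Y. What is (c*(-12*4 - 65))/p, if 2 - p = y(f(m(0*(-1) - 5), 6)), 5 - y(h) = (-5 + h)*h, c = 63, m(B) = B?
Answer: -1017/71 ≈ -14.324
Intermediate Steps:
f(Y, E) = Y**2
y(h) = 5 - h*(-5 + h) (y(h) = 5 - (-5 + h)*h = 5 - h*(-5 + h))
p = 497 (p = 2 - (5 - ((0*(-1) - 5)**2)**2 + 5*(0*(-1) - 5)**2) = 2 - (5 - ((0 - 5)**2)**2 + 5*(0 - 5)**2) = 2 - (5 - ((-5)**2)**2 + 5*(-5)**2) = 2 - (5 - 1*25**2 + 5*25) = 2 - (5 - 1*625 + 125) = 2 - (5 - 625 + 125) = 2 - 1*(-495) = 2 + 495 = 497)
(c*(-12*4 - 65))/p = (63*(-12*4 - 65))/497 = (63*(-48 - 65))*(1/497) = (63*(-113))*(1/497) = -7119*1/497 = -1017/71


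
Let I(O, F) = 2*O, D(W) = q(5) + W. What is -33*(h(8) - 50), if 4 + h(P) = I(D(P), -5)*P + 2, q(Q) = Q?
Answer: -5148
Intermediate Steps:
D(W) = 5 + W
h(P) = -2 + P*(10 + 2*P) (h(P) = -4 + ((2*(5 + P))*P + 2) = -4 + ((10 + 2*P)*P + 2) = -4 + (P*(10 + 2*P) + 2) = -4 + (2 + P*(10 + 2*P)) = -2 + P*(10 + 2*P))
-33*(h(8) - 50) = -33*((-2 + 2*8*(5 + 8)) - 50) = -33*((-2 + 2*8*13) - 50) = -33*((-2 + 208) - 50) = -33*(206 - 50) = -33*156 = -5148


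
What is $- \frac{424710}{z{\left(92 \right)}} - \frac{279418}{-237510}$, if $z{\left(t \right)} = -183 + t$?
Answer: $\frac{79198037}{16965} \approx 4668.3$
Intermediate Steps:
$- \frac{424710}{z{\left(92 \right)}} - \frac{279418}{-237510} = - \frac{424710}{-183 + 92} - \frac{279418}{-237510} = - \frac{424710}{-91} - - \frac{139709}{118755} = \left(-424710\right) \left(- \frac{1}{91}\right) + \frac{139709}{118755} = \frac{32670}{7} + \frac{139709}{118755} = \frac{79198037}{16965}$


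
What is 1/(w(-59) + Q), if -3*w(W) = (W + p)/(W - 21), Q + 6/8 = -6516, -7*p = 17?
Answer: -168/1094857 ≈ -0.00015344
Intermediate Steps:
p = -17/7 (p = -1/7*17 = -17/7 ≈ -2.4286)
Q = -26067/4 (Q = -3/4 - 6516 = -26067/4 ≈ -6516.8)
w(W) = -(-17/7 + W)/(3*(-21 + W)) (w(W) = -(W - 17/7)/(3*(W - 21)) = -(-17/7 + W)/(3*(-21 + W)))
1/(w(-59) + Q) = 1/((17 - 7*(-59))/(21*(-21 - 59)) - 26067/4) = 1/((1/21)*(17 + 413)/(-80) - 26067/4) = 1/((1/21)*(-1/80)*430 - 26067/4) = 1/(-43/168 - 26067/4) = 1/(-1094857/168) = -168/1094857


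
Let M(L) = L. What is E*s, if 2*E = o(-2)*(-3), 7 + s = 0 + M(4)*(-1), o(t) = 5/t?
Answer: -165/4 ≈ -41.250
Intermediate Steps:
s = -11 (s = -7 + (0 + 4*(-1)) = -7 + (0 - 4) = -7 - 4 = -11)
E = 15/4 (E = ((5/(-2))*(-3))/2 = ((5*(-½))*(-3))/2 = (-5/2*(-3))/2 = (½)*(15/2) = 15/4 ≈ 3.7500)
E*s = (15/4)*(-11) = -165/4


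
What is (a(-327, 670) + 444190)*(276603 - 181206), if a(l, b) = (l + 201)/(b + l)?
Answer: 2076343560924/49 ≈ 4.2374e+10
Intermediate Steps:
a(l, b) = (201 + l)/(b + l)
(a(-327, 670) + 444190)*(276603 - 181206) = ((201 - 327)/(670 - 327) + 444190)*(276603 - 181206) = (-126/343 + 444190)*95397 = ((1/343)*(-126) + 444190)*95397 = (-18/49 + 444190)*95397 = (21765292/49)*95397 = 2076343560924/49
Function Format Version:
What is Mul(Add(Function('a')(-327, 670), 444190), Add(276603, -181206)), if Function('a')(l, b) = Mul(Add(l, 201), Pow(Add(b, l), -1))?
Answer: Rational(2076343560924, 49) ≈ 4.2374e+10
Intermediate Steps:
Function('a')(l, b) = Mul(Pow(Add(b, l), -1), Add(201, l)) (Function('a')(l, b) = Mul(Add(201, l), Pow(Add(b, l), -1)) = Mul(Pow(Add(b, l), -1), Add(201, l)))
Mul(Add(Function('a')(-327, 670), 444190), Add(276603, -181206)) = Mul(Add(Mul(Pow(Add(670, -327), -1), Add(201, -327)), 444190), Add(276603, -181206)) = Mul(Add(Mul(Pow(343, -1), -126), 444190), 95397) = Mul(Add(Mul(Rational(1, 343), -126), 444190), 95397) = Mul(Add(Rational(-18, 49), 444190), 95397) = Mul(Rational(21765292, 49), 95397) = Rational(2076343560924, 49)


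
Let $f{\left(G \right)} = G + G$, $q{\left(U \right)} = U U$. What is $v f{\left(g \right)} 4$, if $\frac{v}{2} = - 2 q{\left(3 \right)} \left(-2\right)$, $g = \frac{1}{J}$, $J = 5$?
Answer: $\frac{576}{5} \approx 115.2$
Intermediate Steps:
$g = \frac{1}{5} \approx 0.2$
$q{\left(U \right)} = U^{2}$
$f{\left(G \right)} = 2 G$
$v = 72$ ($v = 2 - 2 \cdot 3^{2} \left(-2\right) = 2 \left(-2\right) 9 \left(-2\right) = 2 \left(\left(-18\right) \left(-2\right)\right) = 2 \cdot 36 = 72$)
$v f{\left(g \right)} 4 = 72 \cdot 2 \cdot \frac{1}{5} \cdot 4 = 72 \cdot \frac{2}{5} \cdot 4 = 72 \cdot \frac{8}{5} = \frac{576}{5}$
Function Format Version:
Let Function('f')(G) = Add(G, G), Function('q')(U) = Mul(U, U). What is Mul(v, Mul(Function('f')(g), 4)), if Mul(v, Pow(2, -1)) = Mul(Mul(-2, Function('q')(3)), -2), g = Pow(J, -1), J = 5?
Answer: Rational(576, 5) ≈ 115.20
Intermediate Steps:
g = Rational(1, 5) (g = Pow(5, -1) = Rational(1, 5) ≈ 0.20000)
Function('q')(U) = Pow(U, 2)
Function('f')(G) = Mul(2, G)
v = 72 (v = Mul(2, Mul(Mul(-2, Pow(3, 2)), -2)) = Mul(2, Mul(Mul(-2, 9), -2)) = Mul(2, Mul(-18, -2)) = Mul(2, 36) = 72)
Mul(v, Mul(Function('f')(g), 4)) = Mul(72, Mul(Mul(2, Rational(1, 5)), 4)) = Mul(72, Mul(Rational(2, 5), 4)) = Mul(72, Rational(8, 5)) = Rational(576, 5)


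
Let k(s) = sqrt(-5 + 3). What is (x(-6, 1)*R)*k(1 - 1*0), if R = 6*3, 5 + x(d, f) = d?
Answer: -198*I*sqrt(2) ≈ -280.01*I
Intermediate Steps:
x(d, f) = -5 + d
k(s) = I*sqrt(2) (k(s) = sqrt(-2) = I*sqrt(2))
R = 18
(x(-6, 1)*R)*k(1 - 1*0) = ((-5 - 6)*18)*(I*sqrt(2)) = (-11*18)*(I*sqrt(2)) = -198*I*sqrt(2)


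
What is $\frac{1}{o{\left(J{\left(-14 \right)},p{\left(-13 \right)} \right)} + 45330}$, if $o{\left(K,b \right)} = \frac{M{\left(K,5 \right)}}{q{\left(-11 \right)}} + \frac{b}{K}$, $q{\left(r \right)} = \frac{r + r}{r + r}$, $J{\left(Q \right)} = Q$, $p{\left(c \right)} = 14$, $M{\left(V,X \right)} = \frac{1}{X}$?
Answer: $\frac{5}{226646} \approx 2.2061 \cdot 10^{-5}$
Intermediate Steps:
$q{\left(r \right)} = 1$ ($q{\left(r \right)} = \frac{2 r}{2 r} = 2 r \frac{1}{2 r} = 1$)
$o{\left(K,b \right)} = \frac{1}{5} + \frac{b}{K}$ ($o{\left(K,b \right)} = \frac{1}{5 \cdot 1} + \frac{b}{K} = \frac{1}{5} \cdot 1 + \frac{b}{K} = \frac{1}{5} + \frac{b}{K}$)
$\frac{1}{o{\left(J{\left(-14 \right)},p{\left(-13 \right)} \right)} + 45330} = \frac{1}{\frac{14 + \frac{1}{5} \left(-14\right)}{-14} + 45330} = \frac{1}{- \frac{14 - \frac{14}{5}}{14} + 45330} = \frac{1}{\left(- \frac{1}{14}\right) \frac{56}{5} + 45330} = \frac{1}{- \frac{4}{5} + 45330} = \frac{1}{\frac{226646}{5}} = \frac{5}{226646}$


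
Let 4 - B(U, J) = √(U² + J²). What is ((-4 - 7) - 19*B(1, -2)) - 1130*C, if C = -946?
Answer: 1068893 + 19*√5 ≈ 1.0689e+6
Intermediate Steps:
B(U, J) = 4 - √(J² + U²) (B(U, J) = 4 - √(U² + J²) = 4 - √(J² + U²))
((-4 - 7) - 19*B(1, -2)) - 1130*C = ((-4 - 7) - 19*(4 - √((-2)² + 1²))) - 1130*(-946) = (-11 - 19*(4 - √(4 + 1))) + 1068980 = (-11 - 19*(4 - √5)) + 1068980 = (-11 + (-76 + 19*√5)) + 1068980 = (-87 + 19*√5) + 1068980 = 1068893 + 19*√5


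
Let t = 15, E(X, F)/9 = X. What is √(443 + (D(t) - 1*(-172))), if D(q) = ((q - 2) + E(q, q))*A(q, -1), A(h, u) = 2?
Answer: √911 ≈ 30.183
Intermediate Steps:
E(X, F) = 9*X
D(q) = -4 + 20*q (D(q) = ((q - 2) + 9*q)*2 = ((-2 + q) + 9*q)*2 = (-2 + 10*q)*2 = -4 + 20*q)
√(443 + (D(t) - 1*(-172))) = √(443 + ((-4 + 20*15) - 1*(-172))) = √(443 + ((-4 + 300) + 172)) = √(443 + (296 + 172)) = √(443 + 468) = √911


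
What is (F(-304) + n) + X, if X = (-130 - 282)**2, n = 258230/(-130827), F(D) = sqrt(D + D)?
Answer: 22206840058/130827 + 4*I*sqrt(38) ≈ 1.6974e+5 + 24.658*I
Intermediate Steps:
F(D) = sqrt(2)*sqrt(D) (F(D) = sqrt(2*D) = sqrt(2)*sqrt(D))
n = -258230/130827 (n = 258230*(-1/130827) = -258230/130827 ≈ -1.9738)
X = 169744 (X = (-412)**2 = 169744)
(F(-304) + n) + X = (sqrt(2)*sqrt(-304) - 258230/130827) + 169744 = (sqrt(2)*(4*I*sqrt(19)) - 258230/130827) + 169744 = (4*I*sqrt(38) - 258230/130827) + 169744 = (-258230/130827 + 4*I*sqrt(38)) + 169744 = 22206840058/130827 + 4*I*sqrt(38)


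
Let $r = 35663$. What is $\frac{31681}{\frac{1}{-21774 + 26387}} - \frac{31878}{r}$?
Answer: $\frac{5211949595461}{35663} \approx 1.4614 \cdot 10^{8}$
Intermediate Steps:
$\frac{31681}{\frac{1}{-21774 + 26387}} - \frac{31878}{r} = \frac{31681}{\frac{1}{-21774 + 26387}} - \frac{31878}{35663} = \frac{31681}{\frac{1}{4613}} - \frac{31878}{35663} = 31681 \frac{1}{\frac{1}{4613}} - \frac{31878}{35663} = 31681 \cdot 4613 - \frac{31878}{35663} = 146144453 - \frac{31878}{35663} = \frac{5211949595461}{35663}$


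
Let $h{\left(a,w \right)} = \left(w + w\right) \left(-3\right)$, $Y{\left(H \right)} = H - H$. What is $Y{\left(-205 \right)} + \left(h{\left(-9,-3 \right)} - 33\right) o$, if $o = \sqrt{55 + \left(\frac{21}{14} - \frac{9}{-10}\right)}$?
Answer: $- 3 \sqrt{1435} \approx -113.64$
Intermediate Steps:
$Y{\left(H \right)} = 0$
$h{\left(a,w \right)} = - 6 w$ ($h{\left(a,w \right)} = 2 w \left(-3\right) = - 6 w$)
$o = \frac{\sqrt{1435}}{5}$ ($o = \sqrt{55 + \left(21 \cdot \frac{1}{14} - - \frac{9}{10}\right)} = \sqrt{55 + \left(\frac{3}{2} + \frac{9}{10}\right)} = \sqrt{55 + \frac{12}{5}} = \sqrt{\frac{287}{5}} = \frac{\sqrt{1435}}{5} \approx 7.5763$)
$Y{\left(-205 \right)} + \left(h{\left(-9,-3 \right)} - 33\right) o = 0 + \left(\left(-6\right) \left(-3\right) - 33\right) \frac{\sqrt{1435}}{5} = 0 + \left(18 - 33\right) \frac{\sqrt{1435}}{5} = 0 - 15 \frac{\sqrt{1435}}{5} = 0 - 3 \sqrt{1435} = - 3 \sqrt{1435}$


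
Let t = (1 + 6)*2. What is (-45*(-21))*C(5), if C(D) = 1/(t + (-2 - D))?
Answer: 135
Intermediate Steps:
t = 14 (t = 7*2 = 14)
C(D) = 1/(12 - D) (C(D) = 1/(14 + (-2 - D)) = 1/(12 - D))
(-45*(-21))*C(5) = (-45*(-21))*(-1/(-12 + 5)) = 945*(-1/(-7)) = 945*(-1*(-1/7)) = 945*(1/7) = 135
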